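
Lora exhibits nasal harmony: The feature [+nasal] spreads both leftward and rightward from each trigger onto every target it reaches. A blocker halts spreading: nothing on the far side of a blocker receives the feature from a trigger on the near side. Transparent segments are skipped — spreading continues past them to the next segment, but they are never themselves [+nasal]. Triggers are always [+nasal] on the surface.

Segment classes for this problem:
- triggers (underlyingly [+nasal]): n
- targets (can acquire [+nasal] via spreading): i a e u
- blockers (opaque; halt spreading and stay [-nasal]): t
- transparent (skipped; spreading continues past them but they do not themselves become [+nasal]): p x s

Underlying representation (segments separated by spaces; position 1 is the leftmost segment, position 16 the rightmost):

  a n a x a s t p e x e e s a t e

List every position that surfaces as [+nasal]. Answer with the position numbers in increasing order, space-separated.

1 2 3 5

From /n/ at 2 rightward: 3 /a/ → [+nasal]; 4 /x/ transparent; 5 /a/ → [+nasal]; 6 /s/ transparent; 7 /t/ blocks.
From /n/ at 2 leftward: 1 /a/ → [+nasal]; word edge.
Targets with no active source: positions 9 11 12 14 16 stay [-nasal].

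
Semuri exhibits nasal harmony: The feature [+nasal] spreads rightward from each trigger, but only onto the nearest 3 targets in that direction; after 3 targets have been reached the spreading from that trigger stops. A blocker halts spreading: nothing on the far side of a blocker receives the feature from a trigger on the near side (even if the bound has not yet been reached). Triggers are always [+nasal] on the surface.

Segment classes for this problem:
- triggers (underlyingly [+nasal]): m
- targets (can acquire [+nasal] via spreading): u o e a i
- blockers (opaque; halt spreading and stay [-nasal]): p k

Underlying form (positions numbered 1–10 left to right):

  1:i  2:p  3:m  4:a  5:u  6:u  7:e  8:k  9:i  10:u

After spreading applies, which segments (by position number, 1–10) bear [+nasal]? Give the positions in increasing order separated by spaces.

3 4 5 6

From /m/ at 3 rightward: 4 /a/ → [+nasal]; 5 /u/ → [+nasal]; 6 /u/ → [+nasal]; bound reached.
Targets with no active source: positions 1 7 9 10 stay [-nasal].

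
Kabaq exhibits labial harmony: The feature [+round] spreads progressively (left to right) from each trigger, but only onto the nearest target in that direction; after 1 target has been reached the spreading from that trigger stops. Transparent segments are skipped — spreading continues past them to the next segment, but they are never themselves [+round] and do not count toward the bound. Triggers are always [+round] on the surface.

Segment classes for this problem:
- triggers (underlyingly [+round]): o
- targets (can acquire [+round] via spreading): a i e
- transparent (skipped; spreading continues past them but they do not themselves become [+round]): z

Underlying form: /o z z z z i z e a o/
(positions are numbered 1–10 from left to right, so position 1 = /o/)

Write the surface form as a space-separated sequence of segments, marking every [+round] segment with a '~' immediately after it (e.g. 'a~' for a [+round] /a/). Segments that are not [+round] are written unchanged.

o~ z z z z i~ z e a o~

From /o/ at 1 rightward: 2 /z/ transparent; 3 /z/ transparent; 4 /z/ transparent; 5 /z/ transparent; 6 /i/ → [+round]; bound reached.
From /o/ at 10 rightward: word edge.
Targets with no active source: positions 8 9 stay [-round].
[+round] positions on the surface: 1 6 10.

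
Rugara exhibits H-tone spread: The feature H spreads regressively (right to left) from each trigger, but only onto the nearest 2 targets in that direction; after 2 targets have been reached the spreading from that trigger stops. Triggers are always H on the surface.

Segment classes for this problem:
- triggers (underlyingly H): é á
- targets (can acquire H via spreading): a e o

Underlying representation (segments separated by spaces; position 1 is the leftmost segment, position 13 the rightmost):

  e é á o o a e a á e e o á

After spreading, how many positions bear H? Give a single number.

From /é/ at 2 leftward: 1 /e/ → H; word edge.
From /á/ at 3 leftward: 2 /é/ is itself a trigger — this domain ends here.
From /á/ at 9 leftward: 8 /a/ → H; 7 /e/ → H; bound reached.
From /á/ at 13 leftward: 12 /o/ → H; 11 /e/ → H; bound reached.
Targets with no active source: positions 4 5 6 10 stay [-high tone].
H positions on the surface: 1 2 3 7 8 9 11 12 13.

9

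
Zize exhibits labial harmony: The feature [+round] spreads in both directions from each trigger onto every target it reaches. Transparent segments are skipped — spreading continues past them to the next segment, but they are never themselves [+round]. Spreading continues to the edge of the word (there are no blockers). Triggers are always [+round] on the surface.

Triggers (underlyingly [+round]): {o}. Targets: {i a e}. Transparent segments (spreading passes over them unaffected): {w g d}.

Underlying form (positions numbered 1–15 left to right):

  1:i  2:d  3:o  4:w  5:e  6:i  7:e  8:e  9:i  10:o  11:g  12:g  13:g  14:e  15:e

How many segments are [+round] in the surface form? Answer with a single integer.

10

From /o/ at 3 rightward: 4 /w/ transparent; 5 /e/ → [+round]; 6 /i/ → [+round]; 7 /e/ → [+round]; 8 /e/ → [+round]; 9 /i/ → [+round]; 10 /o/ is itself a trigger — this domain ends here.
From /o/ at 3 leftward: 2 /d/ transparent; 1 /i/ → [+round]; word edge.
From /o/ at 10 rightward: 11 /g/ transparent; 12 /g/ transparent; 13 /g/ transparent; 14 /e/ → [+round]; 15 /e/ → [+round]; word edge.
From /o/ at 10 leftward: 9 /i/ → [+round]; 8 /e/ → [+round]; 7 /e/ → [+round]; 6 /i/ → [+round]; 5 /e/ → [+round]; 4 /w/ transparent; 3 /o/ is itself a trigger — this domain ends here.
[+round] positions on the surface: 1 3 5 6 7 8 9 10 14 15.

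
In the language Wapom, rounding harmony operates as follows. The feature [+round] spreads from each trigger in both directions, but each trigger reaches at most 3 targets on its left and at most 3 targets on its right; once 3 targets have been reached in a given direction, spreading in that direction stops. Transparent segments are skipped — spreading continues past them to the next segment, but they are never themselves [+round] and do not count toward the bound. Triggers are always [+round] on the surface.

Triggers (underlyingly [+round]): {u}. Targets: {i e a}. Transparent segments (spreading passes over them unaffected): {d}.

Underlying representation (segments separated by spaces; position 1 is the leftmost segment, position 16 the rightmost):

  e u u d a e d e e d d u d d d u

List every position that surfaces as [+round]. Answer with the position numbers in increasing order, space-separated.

From /u/ at 2 rightward: 3 /u/ is itself a trigger — this domain ends here.
From /u/ at 2 leftward: 1 /e/ → [+round]; word edge.
From /u/ at 3 rightward: 4 /d/ transparent; 5 /a/ → [+round]; 6 /e/ → [+round]; 7 /d/ transparent; 8 /e/ → [+round]; bound reached.
From /u/ at 3 leftward: 2 /u/ is itself a trigger — this domain ends here.
From /u/ at 12 rightward: 13 /d/ transparent; 14 /d/ transparent; 15 /d/ transparent; 16 /u/ is itself a trigger — this domain ends here.
From /u/ at 12 leftward: 11 /d/ transparent; 10 /d/ transparent; 9 /e/ → [+round]; 8 /e/ → [+round]; 7 /d/ transparent; 6 /e/ → [+round]; bound reached.
From /u/ at 16 rightward: word edge.
From /u/ at 16 leftward: 15 /d/ transparent; 14 /d/ transparent; 13 /d/ transparent; 12 /u/ is itself a trigger — this domain ends here.

1 2 3 5 6 8 9 12 16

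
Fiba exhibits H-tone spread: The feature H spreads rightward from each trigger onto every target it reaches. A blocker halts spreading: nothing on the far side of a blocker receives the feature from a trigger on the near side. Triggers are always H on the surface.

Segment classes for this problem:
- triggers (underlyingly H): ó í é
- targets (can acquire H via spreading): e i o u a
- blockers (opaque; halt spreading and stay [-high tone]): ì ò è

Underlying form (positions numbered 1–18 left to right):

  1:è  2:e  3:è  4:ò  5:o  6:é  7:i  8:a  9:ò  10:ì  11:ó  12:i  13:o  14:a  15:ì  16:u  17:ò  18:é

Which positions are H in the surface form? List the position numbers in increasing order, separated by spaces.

From /é/ at 6 rightward: 7 /i/ → H; 8 /a/ → H; 9 /ò/ blocks.
From /ó/ at 11 rightward: 12 /i/ → H; 13 /o/ → H; 14 /a/ → H; 15 /ì/ blocks.
From /é/ at 18 rightward: word edge.
Targets with no active source: positions 2 5 16 stay [-high tone].

6 7 8 11 12 13 14 18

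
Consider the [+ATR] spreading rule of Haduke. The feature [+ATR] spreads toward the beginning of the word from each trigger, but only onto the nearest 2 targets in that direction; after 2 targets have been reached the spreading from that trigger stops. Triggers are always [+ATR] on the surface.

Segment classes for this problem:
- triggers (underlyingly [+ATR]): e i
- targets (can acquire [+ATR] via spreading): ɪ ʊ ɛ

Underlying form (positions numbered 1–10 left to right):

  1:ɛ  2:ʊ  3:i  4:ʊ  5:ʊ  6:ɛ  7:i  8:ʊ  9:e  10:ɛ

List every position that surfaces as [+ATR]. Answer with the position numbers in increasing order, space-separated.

From /i/ at 3 leftward: 2 /ʊ/ → [+ATR]; 1 /ɛ/ → [+ATR]; bound reached.
From /i/ at 7 leftward: 6 /ɛ/ → [+ATR]; 5 /ʊ/ → [+ATR]; bound reached.
From /e/ at 9 leftward: 8 /ʊ/ → [+ATR]; 7 /i/ is itself a trigger — this domain ends here.
Targets with no active source: positions 4 10 stay [-ATR].

1 2 3 5 6 7 8 9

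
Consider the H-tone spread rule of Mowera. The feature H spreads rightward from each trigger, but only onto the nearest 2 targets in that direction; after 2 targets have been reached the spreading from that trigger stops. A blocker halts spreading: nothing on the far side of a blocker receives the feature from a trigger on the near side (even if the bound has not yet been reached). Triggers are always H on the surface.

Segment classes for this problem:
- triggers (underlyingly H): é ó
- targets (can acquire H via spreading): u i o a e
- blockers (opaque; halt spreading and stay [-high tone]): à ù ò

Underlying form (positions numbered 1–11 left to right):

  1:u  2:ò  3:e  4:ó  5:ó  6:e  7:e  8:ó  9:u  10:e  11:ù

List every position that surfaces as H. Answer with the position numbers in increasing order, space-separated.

4 5 6 7 8 9 10

From /ó/ at 4 rightward: 5 /ó/ is itself a trigger — this domain ends here.
From /ó/ at 5 rightward: 6 /e/ → H; 7 /e/ → H; bound reached.
From /ó/ at 8 rightward: 9 /u/ → H; 10 /e/ → H; bound reached.
Targets with no active source: positions 1 3 stay [-high tone].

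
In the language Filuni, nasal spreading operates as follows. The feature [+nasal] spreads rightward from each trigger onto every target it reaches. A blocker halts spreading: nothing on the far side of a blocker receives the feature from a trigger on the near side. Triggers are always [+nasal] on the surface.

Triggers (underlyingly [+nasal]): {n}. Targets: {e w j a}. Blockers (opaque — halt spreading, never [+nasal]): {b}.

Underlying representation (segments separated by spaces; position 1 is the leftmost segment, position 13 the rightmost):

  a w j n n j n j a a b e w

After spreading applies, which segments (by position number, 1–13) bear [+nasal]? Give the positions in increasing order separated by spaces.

From /n/ at 4 rightward: 5 /n/ is itself a trigger — this domain ends here.
From /n/ at 5 rightward: 6 /j/ → [+nasal]; 7 /n/ is itself a trigger — this domain ends here.
From /n/ at 7 rightward: 8 /j/ → [+nasal]; 9 /a/ → [+nasal]; 10 /a/ → [+nasal]; 11 /b/ blocks.
Targets with no active source: positions 1 2 3 12 13 stay [-nasal].

4 5 6 7 8 9 10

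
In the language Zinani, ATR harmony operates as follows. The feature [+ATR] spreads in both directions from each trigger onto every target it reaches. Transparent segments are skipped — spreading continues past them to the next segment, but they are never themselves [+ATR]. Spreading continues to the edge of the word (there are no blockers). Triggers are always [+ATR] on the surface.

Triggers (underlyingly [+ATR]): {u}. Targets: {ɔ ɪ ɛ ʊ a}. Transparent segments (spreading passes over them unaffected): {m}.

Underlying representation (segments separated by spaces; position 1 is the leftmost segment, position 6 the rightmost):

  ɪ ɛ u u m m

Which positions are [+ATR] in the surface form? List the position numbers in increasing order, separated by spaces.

1 2 3 4

From /u/ at 3 rightward: 4 /u/ is itself a trigger — this domain ends here.
From /u/ at 3 leftward: 2 /ɛ/ → [+ATR]; 1 /ɪ/ → [+ATR]; word edge.
From /u/ at 4 rightward: 5 /m/ transparent; 6 /m/ transparent; word edge.
From /u/ at 4 leftward: 3 /u/ is itself a trigger — this domain ends here.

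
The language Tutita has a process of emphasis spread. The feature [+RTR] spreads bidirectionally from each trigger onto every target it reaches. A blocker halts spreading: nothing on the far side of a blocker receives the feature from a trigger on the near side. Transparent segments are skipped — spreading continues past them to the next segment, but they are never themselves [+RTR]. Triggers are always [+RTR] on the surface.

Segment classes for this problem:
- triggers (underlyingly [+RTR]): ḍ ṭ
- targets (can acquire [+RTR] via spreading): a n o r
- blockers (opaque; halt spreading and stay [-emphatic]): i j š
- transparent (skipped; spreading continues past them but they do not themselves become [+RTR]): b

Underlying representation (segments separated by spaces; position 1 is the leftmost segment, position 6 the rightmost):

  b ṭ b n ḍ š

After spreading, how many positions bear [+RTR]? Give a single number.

3

From /ṭ/ at 2 rightward: 3 /b/ transparent; 4 /n/ → [+RTR]; 5 /ḍ/ is itself a trigger — this domain ends here.
From /ṭ/ at 2 leftward: 1 /b/ transparent; word edge.
From /ḍ/ at 5 rightward: 6 /š/ blocks.
From /ḍ/ at 5 leftward: 4 /n/ → [+RTR]; 3 /b/ transparent; 2 /ṭ/ is itself a trigger — this domain ends here.
[+RTR] positions on the surface: 2 4 5.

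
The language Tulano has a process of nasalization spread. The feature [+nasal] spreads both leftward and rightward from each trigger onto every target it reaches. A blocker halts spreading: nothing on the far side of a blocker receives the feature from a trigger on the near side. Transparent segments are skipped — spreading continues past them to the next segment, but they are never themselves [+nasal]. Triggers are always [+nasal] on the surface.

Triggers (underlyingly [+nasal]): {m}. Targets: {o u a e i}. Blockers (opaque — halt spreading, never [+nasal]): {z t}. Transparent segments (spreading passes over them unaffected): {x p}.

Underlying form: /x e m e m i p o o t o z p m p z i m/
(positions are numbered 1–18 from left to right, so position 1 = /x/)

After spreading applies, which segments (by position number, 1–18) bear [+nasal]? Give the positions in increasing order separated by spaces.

2 3 4 5 6 8 9 14 17 18

From /m/ at 3 rightward: 4 /e/ → [+nasal]; 5 /m/ is itself a trigger — this domain ends here.
From /m/ at 3 leftward: 2 /e/ → [+nasal]; 1 /x/ transparent; word edge.
From /m/ at 5 rightward: 6 /i/ → [+nasal]; 7 /p/ transparent; 8 /o/ → [+nasal]; 9 /o/ → [+nasal]; 10 /t/ blocks.
From /m/ at 5 leftward: 4 /e/ → [+nasal]; 3 /m/ is itself a trigger — this domain ends here.
From /m/ at 14 rightward: 15 /p/ transparent; 16 /z/ blocks.
From /m/ at 14 leftward: 13 /p/ transparent; 12 /z/ blocks.
From /m/ at 18 rightward: word edge.
From /m/ at 18 leftward: 17 /i/ → [+nasal]; 16 /z/ blocks.
Target with no active source: position 11 stays [-nasal].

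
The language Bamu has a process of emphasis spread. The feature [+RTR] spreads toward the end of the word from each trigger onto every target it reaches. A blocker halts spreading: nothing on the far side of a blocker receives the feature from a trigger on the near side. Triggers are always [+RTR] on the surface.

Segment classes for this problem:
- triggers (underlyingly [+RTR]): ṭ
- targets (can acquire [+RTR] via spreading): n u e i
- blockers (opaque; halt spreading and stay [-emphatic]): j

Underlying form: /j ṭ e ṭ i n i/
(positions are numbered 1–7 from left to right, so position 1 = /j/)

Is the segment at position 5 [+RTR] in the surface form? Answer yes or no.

yes

From /ṭ/ at 2 rightward: 3 /e/ → [+RTR]; 4 /ṭ/ is itself a trigger — this domain ends here.
From /ṭ/ at 4 rightward: 5 /i/ → [+RTR]; 6 /n/ → [+RTR]; 7 /i/ → [+RTR]; word edge.
[+RTR] positions on the surface: 2 3 4 5 6 7.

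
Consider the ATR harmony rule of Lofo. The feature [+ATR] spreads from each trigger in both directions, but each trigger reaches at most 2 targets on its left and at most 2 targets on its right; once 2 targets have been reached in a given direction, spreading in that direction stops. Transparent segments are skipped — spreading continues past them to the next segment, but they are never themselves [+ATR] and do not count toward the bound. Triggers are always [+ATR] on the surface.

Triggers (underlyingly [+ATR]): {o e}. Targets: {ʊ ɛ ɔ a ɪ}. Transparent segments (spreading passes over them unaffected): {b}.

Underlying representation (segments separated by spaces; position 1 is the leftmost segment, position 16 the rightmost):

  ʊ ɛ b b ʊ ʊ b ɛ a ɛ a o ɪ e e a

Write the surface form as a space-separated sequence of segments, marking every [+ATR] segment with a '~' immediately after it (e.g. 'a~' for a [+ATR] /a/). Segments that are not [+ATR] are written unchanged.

From /o/ at 12 rightward: 13 /ɪ/ → [+ATR]; 14 /e/ is itself a trigger — this domain ends here.
From /o/ at 12 leftward: 11 /a/ → [+ATR]; 10 /ɛ/ → [+ATR]; bound reached.
From /e/ at 14 rightward: 15 /e/ is itself a trigger — this domain ends here.
From /e/ at 14 leftward: 13 /ɪ/ → [+ATR]; 12 /o/ is itself a trigger — this domain ends here.
From /e/ at 15 rightward: 16 /a/ → [+ATR]; word edge.
From /e/ at 15 leftward: 14 /e/ is itself a trigger — this domain ends here.
Targets with no active source: positions 1 2 5 6 8 9 stay [-ATR].
[+ATR] positions on the surface: 10 11 12 13 14 15 16.

ʊ ɛ b b ʊ ʊ b ɛ a ɛ~ a~ o~ ɪ~ e~ e~ a~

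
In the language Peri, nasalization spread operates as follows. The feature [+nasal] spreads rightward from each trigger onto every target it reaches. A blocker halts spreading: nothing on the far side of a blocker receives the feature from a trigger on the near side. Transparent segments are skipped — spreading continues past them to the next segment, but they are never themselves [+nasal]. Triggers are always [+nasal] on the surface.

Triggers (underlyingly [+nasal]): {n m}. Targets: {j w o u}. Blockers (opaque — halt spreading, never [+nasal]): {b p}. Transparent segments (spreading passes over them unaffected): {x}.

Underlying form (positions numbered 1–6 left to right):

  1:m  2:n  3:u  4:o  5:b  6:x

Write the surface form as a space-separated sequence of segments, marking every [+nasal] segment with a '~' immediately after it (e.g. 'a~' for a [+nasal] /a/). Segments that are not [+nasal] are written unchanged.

From /m/ at 1 rightward: 2 /n/ is itself a trigger — this domain ends here.
From /n/ at 2 rightward: 3 /u/ → [+nasal]; 4 /o/ → [+nasal]; 5 /b/ blocks.
[+nasal] positions on the surface: 1 2 3 4.

m~ n~ u~ o~ b x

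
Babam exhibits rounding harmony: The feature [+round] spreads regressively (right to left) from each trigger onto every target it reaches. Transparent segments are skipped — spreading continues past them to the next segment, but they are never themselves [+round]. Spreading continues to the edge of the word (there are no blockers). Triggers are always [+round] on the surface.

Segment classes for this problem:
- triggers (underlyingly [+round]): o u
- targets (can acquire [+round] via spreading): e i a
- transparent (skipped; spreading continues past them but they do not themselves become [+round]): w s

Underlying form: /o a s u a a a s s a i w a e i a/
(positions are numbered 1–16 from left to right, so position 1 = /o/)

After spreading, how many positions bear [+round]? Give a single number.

3

From /o/ at 1 leftward: word edge.
From /u/ at 4 leftward: 3 /s/ transparent; 2 /a/ → [+round]; 1 /o/ is itself a trigger — this domain ends here.
Targets with no active source: positions 5 6 7 10 11 13 14 15 16 stay [-round].
[+round] positions on the surface: 1 2 4.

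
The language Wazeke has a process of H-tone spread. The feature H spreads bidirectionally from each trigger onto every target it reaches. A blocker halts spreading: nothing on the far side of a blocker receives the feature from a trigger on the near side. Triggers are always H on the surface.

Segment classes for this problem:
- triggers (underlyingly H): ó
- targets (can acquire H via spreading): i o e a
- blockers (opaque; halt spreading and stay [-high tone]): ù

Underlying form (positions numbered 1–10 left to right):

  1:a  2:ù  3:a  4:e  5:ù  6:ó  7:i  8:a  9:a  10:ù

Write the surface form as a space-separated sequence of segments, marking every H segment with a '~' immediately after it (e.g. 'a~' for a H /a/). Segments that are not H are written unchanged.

a ù a e ù ó~ i~ a~ a~ ù

From /ó/ at 6 rightward: 7 /i/ → H; 8 /a/ → H; 9 /a/ → H; 10 /ù/ blocks.
From /ó/ at 6 leftward: 5 /ù/ blocks.
Targets with no active source: positions 1 3 4 stay [-high tone].
H positions on the surface: 6 7 8 9.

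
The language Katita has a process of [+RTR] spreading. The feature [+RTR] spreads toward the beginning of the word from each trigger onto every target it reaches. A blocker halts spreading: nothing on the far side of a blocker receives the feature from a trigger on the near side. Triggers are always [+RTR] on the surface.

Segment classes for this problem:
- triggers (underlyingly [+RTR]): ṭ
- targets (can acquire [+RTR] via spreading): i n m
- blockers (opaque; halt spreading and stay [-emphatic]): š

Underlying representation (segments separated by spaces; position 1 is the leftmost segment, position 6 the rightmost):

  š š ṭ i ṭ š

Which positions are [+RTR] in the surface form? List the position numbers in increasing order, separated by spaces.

From /ṭ/ at 3 leftward: 2 /š/ blocks.
From /ṭ/ at 5 leftward: 4 /i/ → [+RTR]; 3 /ṭ/ is itself a trigger — this domain ends here.

3 4 5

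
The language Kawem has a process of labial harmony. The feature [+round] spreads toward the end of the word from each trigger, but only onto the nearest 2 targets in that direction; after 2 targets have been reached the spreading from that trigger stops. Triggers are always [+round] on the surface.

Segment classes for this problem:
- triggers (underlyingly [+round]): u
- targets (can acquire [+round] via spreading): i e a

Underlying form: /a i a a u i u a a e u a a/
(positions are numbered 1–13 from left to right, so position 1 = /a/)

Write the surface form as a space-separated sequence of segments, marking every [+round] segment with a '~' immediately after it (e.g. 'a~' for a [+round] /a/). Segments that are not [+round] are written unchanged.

a i a a u~ i~ u~ a~ a~ e u~ a~ a~

From /u/ at 5 rightward: 6 /i/ → [+round]; 7 /u/ is itself a trigger — this domain ends here.
From /u/ at 7 rightward: 8 /a/ → [+round]; 9 /a/ → [+round]; bound reached.
From /u/ at 11 rightward: 12 /a/ → [+round]; 13 /a/ → [+round]; bound reached.
Targets with no active source: positions 1 2 3 4 10 stay [-round].
[+round] positions on the surface: 5 6 7 8 9 11 12 13.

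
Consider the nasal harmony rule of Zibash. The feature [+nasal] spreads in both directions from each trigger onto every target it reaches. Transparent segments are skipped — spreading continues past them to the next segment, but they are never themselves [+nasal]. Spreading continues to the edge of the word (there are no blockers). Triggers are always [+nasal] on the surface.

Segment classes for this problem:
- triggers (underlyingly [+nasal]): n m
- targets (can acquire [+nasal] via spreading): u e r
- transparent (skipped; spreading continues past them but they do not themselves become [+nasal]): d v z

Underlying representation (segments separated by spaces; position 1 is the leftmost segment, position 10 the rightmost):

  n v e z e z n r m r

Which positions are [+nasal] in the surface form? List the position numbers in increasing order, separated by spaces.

From /n/ at 1 rightward: 2 /v/ transparent; 3 /e/ → [+nasal]; 4 /z/ transparent; 5 /e/ → [+nasal]; 6 /z/ transparent; 7 /n/ is itself a trigger — this domain ends here.
From /n/ at 1 leftward: word edge.
From /n/ at 7 rightward: 8 /r/ → [+nasal]; 9 /m/ is itself a trigger — this domain ends here.
From /n/ at 7 leftward: 6 /z/ transparent; 5 /e/ → [+nasal]; 4 /z/ transparent; 3 /e/ → [+nasal]; 2 /v/ transparent; 1 /n/ is itself a trigger — this domain ends here.
From /m/ at 9 rightward: 10 /r/ → [+nasal]; word edge.
From /m/ at 9 leftward: 8 /r/ → [+nasal]; 7 /n/ is itself a trigger — this domain ends here.

1 3 5 7 8 9 10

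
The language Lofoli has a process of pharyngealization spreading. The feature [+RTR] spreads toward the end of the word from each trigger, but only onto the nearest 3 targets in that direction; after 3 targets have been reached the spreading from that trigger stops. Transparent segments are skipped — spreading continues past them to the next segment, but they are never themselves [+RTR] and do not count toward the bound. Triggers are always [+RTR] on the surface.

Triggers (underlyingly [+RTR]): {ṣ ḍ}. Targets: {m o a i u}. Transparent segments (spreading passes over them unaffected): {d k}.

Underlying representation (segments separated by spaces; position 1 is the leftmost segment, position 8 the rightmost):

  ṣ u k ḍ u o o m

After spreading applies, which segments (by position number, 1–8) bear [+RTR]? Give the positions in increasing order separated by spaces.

1 2 4 5 6 7

From /ṣ/ at 1 rightward: 2 /u/ → [+RTR]; 3 /k/ transparent; 4 /ḍ/ is itself a trigger — this domain ends here.
From /ḍ/ at 4 rightward: 5 /u/ → [+RTR]; 6 /o/ → [+RTR]; 7 /o/ → [+RTR]; bound reached.
Target with no active source: position 8 stays [-emphatic].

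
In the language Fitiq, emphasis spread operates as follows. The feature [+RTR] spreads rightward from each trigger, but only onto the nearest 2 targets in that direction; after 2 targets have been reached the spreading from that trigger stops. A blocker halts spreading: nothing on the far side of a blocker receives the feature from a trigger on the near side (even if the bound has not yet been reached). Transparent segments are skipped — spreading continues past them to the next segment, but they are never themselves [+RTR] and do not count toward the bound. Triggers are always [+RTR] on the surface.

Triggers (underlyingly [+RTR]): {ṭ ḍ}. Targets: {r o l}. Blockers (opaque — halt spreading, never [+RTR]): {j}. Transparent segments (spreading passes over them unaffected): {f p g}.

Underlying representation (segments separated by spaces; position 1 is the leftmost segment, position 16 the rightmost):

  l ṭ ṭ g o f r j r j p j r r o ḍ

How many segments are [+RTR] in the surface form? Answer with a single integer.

From /ṭ/ at 2 rightward: 3 /ṭ/ is itself a trigger — this domain ends here.
From /ṭ/ at 3 rightward: 4 /g/ transparent; 5 /o/ → [+RTR]; 6 /f/ transparent; 7 /r/ → [+RTR]; bound reached.
From /ḍ/ at 16 rightward: word edge.
Targets with no active source: positions 1 9 13 14 15 stay [-emphatic].
[+RTR] positions on the surface: 2 3 5 7 16.

5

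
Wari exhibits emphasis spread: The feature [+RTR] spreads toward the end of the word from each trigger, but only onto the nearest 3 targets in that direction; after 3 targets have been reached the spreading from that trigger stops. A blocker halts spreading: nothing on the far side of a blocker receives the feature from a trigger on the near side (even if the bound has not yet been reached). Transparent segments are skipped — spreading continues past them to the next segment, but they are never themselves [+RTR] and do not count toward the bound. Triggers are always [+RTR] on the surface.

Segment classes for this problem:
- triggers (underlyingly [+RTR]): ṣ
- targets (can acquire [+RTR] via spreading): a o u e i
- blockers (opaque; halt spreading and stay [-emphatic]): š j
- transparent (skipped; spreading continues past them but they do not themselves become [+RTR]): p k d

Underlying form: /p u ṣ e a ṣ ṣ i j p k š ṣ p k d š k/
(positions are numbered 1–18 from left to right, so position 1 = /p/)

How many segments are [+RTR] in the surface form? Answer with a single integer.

7

From /ṣ/ at 3 rightward: 4 /e/ → [+RTR]; 5 /a/ → [+RTR]; 6 /ṣ/ is itself a trigger — this domain ends here.
From /ṣ/ at 6 rightward: 7 /ṣ/ is itself a trigger — this domain ends here.
From /ṣ/ at 7 rightward: 8 /i/ → [+RTR]; 9 /j/ blocks.
From /ṣ/ at 13 rightward: 14 /p/ transparent; 15 /k/ transparent; 16 /d/ transparent; 17 /š/ blocks.
Target with no active source: position 2 stays [-emphatic].
[+RTR] positions on the surface: 3 4 5 6 7 8 13.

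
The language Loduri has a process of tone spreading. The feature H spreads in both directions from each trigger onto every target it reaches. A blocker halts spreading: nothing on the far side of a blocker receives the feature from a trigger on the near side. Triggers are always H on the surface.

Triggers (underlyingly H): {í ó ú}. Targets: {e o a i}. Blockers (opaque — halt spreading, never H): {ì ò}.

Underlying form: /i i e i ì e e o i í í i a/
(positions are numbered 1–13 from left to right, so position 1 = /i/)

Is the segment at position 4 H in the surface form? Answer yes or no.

From /í/ at 10 rightward: 11 /í/ is itself a trigger — this domain ends here.
From /í/ at 10 leftward: 9 /i/ → H; 8 /o/ → H; 7 /e/ → H; 6 /e/ → H; 5 /ì/ blocks.
From /í/ at 11 rightward: 12 /i/ → H; 13 /a/ → H; word edge.
From /í/ at 11 leftward: 10 /í/ is itself a trigger — this domain ends here.
Targets with no active source: positions 1 2 3 4 stay [-high tone].
H positions on the surface: 6 7 8 9 10 11 12 13.

no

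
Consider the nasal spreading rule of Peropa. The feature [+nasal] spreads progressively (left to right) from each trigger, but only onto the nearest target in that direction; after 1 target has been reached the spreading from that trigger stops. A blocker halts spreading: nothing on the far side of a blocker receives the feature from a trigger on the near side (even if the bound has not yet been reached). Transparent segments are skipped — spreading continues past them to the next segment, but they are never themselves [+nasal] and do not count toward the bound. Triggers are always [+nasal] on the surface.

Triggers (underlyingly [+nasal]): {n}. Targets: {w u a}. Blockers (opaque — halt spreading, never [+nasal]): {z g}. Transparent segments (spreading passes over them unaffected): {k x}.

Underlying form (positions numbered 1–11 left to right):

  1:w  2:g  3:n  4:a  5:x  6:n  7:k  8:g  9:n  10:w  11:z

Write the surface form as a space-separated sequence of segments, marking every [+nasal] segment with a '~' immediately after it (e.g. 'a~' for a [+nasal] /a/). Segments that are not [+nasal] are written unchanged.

From /n/ at 3 rightward: 4 /a/ → [+nasal]; bound reached.
From /n/ at 6 rightward: 7 /k/ transparent; 8 /g/ blocks.
From /n/ at 9 rightward: 10 /w/ → [+nasal]; bound reached.
Target with no active source: position 1 stays [-nasal].
[+nasal] positions on the surface: 3 4 6 9 10.

w g n~ a~ x n~ k g n~ w~ z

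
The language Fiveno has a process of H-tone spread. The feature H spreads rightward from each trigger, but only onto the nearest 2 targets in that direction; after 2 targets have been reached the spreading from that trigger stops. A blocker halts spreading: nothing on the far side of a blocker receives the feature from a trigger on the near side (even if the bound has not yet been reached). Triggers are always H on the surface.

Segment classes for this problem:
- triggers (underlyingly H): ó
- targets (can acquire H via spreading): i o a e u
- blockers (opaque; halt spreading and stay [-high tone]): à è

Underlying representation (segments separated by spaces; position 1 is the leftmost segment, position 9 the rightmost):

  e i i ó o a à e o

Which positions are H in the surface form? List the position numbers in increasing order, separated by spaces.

4 5 6

From /ó/ at 4 rightward: 5 /o/ → H; 6 /a/ → H; bound reached.
Targets with no active source: positions 1 2 3 8 9 stay [-high tone].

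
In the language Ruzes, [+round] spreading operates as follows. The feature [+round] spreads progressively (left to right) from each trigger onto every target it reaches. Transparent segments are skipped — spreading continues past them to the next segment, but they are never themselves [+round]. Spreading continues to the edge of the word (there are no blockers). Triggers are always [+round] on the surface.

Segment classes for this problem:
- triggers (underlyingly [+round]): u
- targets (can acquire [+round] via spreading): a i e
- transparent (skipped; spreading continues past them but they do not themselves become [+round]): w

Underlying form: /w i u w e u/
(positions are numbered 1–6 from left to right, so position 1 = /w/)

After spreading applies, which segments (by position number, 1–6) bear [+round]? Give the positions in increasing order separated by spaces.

3 5 6

From /u/ at 3 rightward: 4 /w/ transparent; 5 /e/ → [+round]; 6 /u/ is itself a trigger — this domain ends here.
From /u/ at 6 rightward: word edge.
Target with no active source: position 2 stays [-round].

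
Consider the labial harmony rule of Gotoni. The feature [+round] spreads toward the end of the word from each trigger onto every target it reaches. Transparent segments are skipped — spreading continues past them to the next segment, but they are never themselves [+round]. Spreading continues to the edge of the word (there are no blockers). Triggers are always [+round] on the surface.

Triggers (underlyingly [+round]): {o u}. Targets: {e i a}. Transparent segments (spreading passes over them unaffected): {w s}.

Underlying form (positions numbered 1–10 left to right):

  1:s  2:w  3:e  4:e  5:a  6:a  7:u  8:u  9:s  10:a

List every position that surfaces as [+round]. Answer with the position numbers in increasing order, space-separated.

From /u/ at 7 rightward: 8 /u/ is itself a trigger — this domain ends here.
From /u/ at 8 rightward: 9 /s/ transparent; 10 /a/ → [+round]; word edge.
Targets with no active source: positions 3 4 5 6 stay [-round].

7 8 10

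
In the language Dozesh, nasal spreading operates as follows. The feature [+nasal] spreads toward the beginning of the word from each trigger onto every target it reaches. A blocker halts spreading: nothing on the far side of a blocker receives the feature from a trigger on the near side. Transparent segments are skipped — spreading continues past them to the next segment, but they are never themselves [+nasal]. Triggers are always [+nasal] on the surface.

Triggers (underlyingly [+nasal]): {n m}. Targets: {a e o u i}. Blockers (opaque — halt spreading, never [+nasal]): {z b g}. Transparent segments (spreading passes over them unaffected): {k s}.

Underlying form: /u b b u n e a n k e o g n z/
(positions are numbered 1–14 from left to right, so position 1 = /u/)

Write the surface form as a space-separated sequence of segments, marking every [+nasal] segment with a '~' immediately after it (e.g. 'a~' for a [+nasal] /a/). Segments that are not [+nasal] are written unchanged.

From /n/ at 5 leftward: 4 /u/ → [+nasal]; 3 /b/ blocks.
From /n/ at 8 leftward: 7 /a/ → [+nasal]; 6 /e/ → [+nasal]; 5 /n/ is itself a trigger — this domain ends here.
From /n/ at 13 leftward: 12 /g/ blocks.
Targets with no active source: positions 1 10 11 stay [-nasal].
[+nasal] positions on the surface: 4 5 6 7 8 13.

u b b u~ n~ e~ a~ n~ k e o g n~ z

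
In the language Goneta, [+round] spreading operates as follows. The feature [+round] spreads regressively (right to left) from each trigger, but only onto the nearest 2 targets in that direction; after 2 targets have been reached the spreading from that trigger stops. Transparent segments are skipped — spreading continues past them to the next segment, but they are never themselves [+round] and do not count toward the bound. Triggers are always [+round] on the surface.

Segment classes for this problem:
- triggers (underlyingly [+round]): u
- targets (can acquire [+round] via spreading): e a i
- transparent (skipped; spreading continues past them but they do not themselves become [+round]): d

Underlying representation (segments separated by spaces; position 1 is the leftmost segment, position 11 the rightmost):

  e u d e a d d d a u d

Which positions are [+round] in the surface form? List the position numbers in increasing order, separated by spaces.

1 2 5 9 10

From /u/ at 2 leftward: 1 /e/ → [+round]; word edge.
From /u/ at 10 leftward: 9 /a/ → [+round]; 8 /d/ transparent; 7 /d/ transparent; 6 /d/ transparent; 5 /a/ → [+round]; bound reached.
Target with no active source: position 4 stays [-round].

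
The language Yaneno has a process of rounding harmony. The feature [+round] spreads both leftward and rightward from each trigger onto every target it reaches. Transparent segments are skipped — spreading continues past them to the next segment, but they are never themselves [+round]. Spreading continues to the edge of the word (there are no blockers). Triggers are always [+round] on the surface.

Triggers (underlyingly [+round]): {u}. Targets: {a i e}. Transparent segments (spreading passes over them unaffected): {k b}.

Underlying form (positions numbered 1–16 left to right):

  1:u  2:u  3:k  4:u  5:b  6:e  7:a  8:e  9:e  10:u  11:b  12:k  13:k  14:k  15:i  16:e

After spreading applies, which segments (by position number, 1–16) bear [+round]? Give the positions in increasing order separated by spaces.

From /u/ at 1 rightward: 2 /u/ is itself a trigger — this domain ends here.
From /u/ at 1 leftward: word edge.
From /u/ at 2 rightward: 3 /k/ transparent; 4 /u/ is itself a trigger — this domain ends here.
From /u/ at 2 leftward: 1 /u/ is itself a trigger — this domain ends here.
From /u/ at 4 rightward: 5 /b/ transparent; 6 /e/ → [+round]; 7 /a/ → [+round]; 8 /e/ → [+round]; 9 /e/ → [+round]; 10 /u/ is itself a trigger — this domain ends here.
From /u/ at 4 leftward: 3 /k/ transparent; 2 /u/ is itself a trigger — this domain ends here.
From /u/ at 10 rightward: 11 /b/ transparent; 12 /k/ transparent; 13 /k/ transparent; 14 /k/ transparent; 15 /i/ → [+round]; 16 /e/ → [+round]; word edge.
From /u/ at 10 leftward: 9 /e/ → [+round]; 8 /e/ → [+round]; 7 /a/ → [+round]; 6 /e/ → [+round]; 5 /b/ transparent; 4 /u/ is itself a trigger — this domain ends here.

1 2 4 6 7 8 9 10 15 16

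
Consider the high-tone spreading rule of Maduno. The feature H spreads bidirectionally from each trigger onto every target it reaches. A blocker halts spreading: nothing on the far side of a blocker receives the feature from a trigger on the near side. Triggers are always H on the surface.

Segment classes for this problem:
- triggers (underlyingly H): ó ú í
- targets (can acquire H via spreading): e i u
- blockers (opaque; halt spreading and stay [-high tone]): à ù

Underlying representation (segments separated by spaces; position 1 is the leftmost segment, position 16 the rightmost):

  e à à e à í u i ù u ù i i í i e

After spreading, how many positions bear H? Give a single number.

From /í/ at 6 rightward: 7 /u/ → H; 8 /i/ → H; 9 /ù/ blocks.
From /í/ at 6 leftward: 5 /à/ blocks.
From /í/ at 14 rightward: 15 /i/ → H; 16 /e/ → H; word edge.
From /í/ at 14 leftward: 13 /i/ → H; 12 /i/ → H; 11 /ù/ blocks.
Targets with no active source: positions 1 4 10 stay [-high tone].
H positions on the surface: 6 7 8 12 13 14 15 16.

8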